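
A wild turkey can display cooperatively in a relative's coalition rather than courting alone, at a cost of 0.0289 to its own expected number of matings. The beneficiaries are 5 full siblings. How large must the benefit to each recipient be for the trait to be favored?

0.0116

r to a full sibling = 0.5 (full sibs share both parents — two paths of length 2: r = 2·(1/2)^2 = 1/2).
Hamilton's rule with n recipients of equal r: n·r·B > C, so B > C/(n·r) = 0.0289/(5·0.5) = 0.0116.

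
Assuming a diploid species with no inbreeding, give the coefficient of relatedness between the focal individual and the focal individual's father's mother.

Each parent–offspring link contributes a factor of 1/2, and independent paths through distinct common ancestors add.
Two parent–offspring links: r = (1/2)^2 = 1/4.

0.25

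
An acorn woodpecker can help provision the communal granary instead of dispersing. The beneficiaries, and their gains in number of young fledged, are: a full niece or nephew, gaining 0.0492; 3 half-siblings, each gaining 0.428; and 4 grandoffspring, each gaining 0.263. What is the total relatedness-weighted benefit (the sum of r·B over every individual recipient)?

0.5963

r to a full niece or nephew = 1/4 (full aunt/uncle↔niece/nephew: two paths of length 3 through the shared grandparent pair: r = 2·(1/2)^3 = 1/4).
r to a half-sibling = 1/4 (half-sibs share one parent — one path of length 2: r = (1/2)^2 = 1/4).
r to a grandoffspring = 0.25 (two parent–offspring links: r = (1/2)^2 = 1/4).
Summing one r·B term per recipient: 1·0.25·0.0492 + 3·0.25·0.428 + 4·0.25·0.263 = 0.5963.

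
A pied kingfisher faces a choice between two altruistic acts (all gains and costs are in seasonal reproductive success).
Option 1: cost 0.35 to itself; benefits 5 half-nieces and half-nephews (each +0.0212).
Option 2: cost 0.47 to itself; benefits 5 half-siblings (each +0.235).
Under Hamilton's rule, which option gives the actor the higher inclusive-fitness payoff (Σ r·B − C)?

Option 2

Option 1: r to a half-niece or half-nephew = 0.125.
Option 1: Σ r·B − C = (5·0.125·0.0212) − 0.35 = -0.33675.
Option 2: r to a half-sibling = 0.25.
Option 2: Σ r·B − C = (5·0.25·0.235) − 0.47 = -0.17625.
Option 2 has the higher net inclusive-fitness payoff.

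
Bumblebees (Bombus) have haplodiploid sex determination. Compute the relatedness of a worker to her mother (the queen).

One meiotic link between diploid queen and diploid daughter: r = 1/2.

0.5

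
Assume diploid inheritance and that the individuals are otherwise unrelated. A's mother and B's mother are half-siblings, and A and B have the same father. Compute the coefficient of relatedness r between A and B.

0.3125

Relatedness sums over independent paths through distinct common ancestors.
A and B are related in two ways: half first cousins through their mothers (r = 1/16) and half-sibs through their shared father (r = 1/4).
r = 1/16 + 1/4 = 5/16 = 0.3125.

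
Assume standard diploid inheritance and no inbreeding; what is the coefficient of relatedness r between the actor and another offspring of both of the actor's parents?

Each parent–offspring link contributes a factor of 1/2, and independent paths through distinct common ancestors add.
Full sibs share both parents — two paths of length 2: r = 2·(1/2)^2 = 1/2.

0.5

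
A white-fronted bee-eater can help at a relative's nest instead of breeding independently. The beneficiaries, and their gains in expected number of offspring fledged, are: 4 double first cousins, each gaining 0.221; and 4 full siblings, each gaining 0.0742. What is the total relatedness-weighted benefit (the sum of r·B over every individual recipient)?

0.3694

r to a double first cousin = 1/4 (double first cousins share both grandparent pairs — four paths of length 4: r = 4·(1/2)^4 = 1/4).
r to a full sibling = 0.5 (full sibs share both parents — two paths of length 2: r = 2·(1/2)^2 = 1/2).
Summing one r·B term per recipient: 4·0.25·0.221 + 4·0.5·0.0742 = 0.3694.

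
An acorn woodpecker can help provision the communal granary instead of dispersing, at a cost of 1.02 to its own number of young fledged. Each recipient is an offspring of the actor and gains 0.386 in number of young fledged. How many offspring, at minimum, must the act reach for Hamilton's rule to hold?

6

r to an offspring = 1/2 (one parent–offspring link: r = (1/2)^1 = 1/2).
Hamilton's rule: n·r·B > C  ⇒  n > C/(r·B) = 1.02/(0.5·0.386) = 5.285.
The smallest integer exceeding 5.285 is 6.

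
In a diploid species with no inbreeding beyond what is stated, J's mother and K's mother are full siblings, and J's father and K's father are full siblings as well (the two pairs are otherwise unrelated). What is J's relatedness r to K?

0.25

Wright's path rule: contributions from independent ancestry routes add.
J and K are related in two ways: first cousins through their mothers (r = 1/8) and first cousins through their fathers (r = 1/8) — i.e. double first cousins.
r = 1/8 + 1/8 = 0.25.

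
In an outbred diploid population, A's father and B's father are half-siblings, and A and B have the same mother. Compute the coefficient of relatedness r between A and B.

0.3125

Wright's path rule: contributions from independent ancestry routes add.
A and B are related in two ways: half first cousins through their fathers (r = 1/16) and half-sibs through their shared mother (r = 1/4).
r = 1/16 + 1/4 = 5/16 = 0.3125.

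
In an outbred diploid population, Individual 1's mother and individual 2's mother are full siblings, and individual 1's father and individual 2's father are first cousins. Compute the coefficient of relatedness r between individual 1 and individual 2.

0.15625

Relatedness sums over independent paths through distinct common ancestors.
Individual 1 and individual 2 are related in two ways: first cousins through their mothers (r = 1/8) and second cousins through their fathers (r = 1/32).
r = 1/8 + 1/32 = 0.15625.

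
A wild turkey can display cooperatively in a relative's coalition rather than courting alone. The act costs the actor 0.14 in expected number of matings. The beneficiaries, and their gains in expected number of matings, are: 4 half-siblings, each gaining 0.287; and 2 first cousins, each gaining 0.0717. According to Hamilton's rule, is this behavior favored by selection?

Hamilton's rule: the trait is favored when the sum of r·B over every recipient exceeds the actor's cost C.
r to a half-sibling = 0.25 (half-sibs share one parent — one path of length 2: r = (1/2)^2 = 1/4).
r to a first cousin = 0.125 (first cousins share one grandparent pair — two paths of length 4: r = 2·(1/2)^4 = 1/8).
Summing one r·B term per recipient: 4·0.25·0.287 + 2·0.125·0.0717 = 0.304925.
0.304925 > 0.14: the indirect benefit exceeds the cost.

Yes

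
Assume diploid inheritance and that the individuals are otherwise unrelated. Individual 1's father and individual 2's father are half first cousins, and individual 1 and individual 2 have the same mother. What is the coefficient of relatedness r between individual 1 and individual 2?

0.265625

Wright's path rule: contributions from independent ancestry routes add.
Individual 1 and individual 2 are related in two ways: half second cousins through their fathers (r = 1/64) and half-sibs through their shared mother (r = 1/4).
r = 1/64 + 1/4 = 0.265625.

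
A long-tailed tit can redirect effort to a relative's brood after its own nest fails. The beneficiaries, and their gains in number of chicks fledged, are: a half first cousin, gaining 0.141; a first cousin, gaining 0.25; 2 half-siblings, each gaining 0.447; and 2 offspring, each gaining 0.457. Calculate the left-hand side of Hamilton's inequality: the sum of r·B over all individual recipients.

0.7205625

r to a half first cousin = 0.0625 (half first cousins share one grandparent — one path of length 4: r = (1/2)^4 = 1/16).
r to a first cousin = 0.125 (first cousins share one grandparent pair — two paths of length 4: r = 2·(1/2)^4 = 1/8).
r to a half-sibling = 0.25 (half-sibs share one parent — one path of length 2: r = (1/2)^2 = 1/4).
r to an offspring = 0.5 (one parent–offspring link: r = (1/2)^1 = 1/2).
Summing one r·B term per recipient: 1·0.0625·0.141 + 1·0.125·0.25 + 2·0.25·0.447 + 2·0.5·0.457 = 0.7205625.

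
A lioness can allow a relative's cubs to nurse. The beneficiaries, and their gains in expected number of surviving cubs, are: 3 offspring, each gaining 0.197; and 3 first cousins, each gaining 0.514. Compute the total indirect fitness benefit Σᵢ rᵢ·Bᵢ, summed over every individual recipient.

r to an offspring = 1/2 (one parent–offspring link: r = (1/2)^1 = 1/2).
r to a first cousin = 0.125 (first cousins share one grandparent pair — two paths of length 4: r = 2·(1/2)^4 = 1/8).
Summing one r·B term per recipient: 3·0.5·0.197 + 3·0.125·0.514 = 0.48825.

0.48825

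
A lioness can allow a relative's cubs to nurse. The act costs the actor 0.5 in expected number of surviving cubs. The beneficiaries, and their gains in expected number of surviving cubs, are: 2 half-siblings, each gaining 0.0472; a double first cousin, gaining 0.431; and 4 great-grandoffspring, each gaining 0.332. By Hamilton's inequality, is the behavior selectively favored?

Hamilton's rule: the trait is favored when the sum of r·B over every recipient exceeds the actor's cost C.
r to a half-sibling = 0.25 (half-sibs share one parent — one path of length 2: r = (1/2)^2 = 1/4).
r to a double first cousin = 0.25 (double first cousins share both grandparent pairs — four paths of length 4: r = 4·(1/2)^4 = 1/4).
r to a great-grandoffspring = 0.125 (three parent–offspring links: r = (1/2)^3 = 1/8).
Summing one r·B term per recipient: 2·0.25·0.0472 + 1·0.25·0.431 + 4·0.125·0.332 = 0.29735.
0.29735 < 0.5: the indirect benefit is less than the cost.

No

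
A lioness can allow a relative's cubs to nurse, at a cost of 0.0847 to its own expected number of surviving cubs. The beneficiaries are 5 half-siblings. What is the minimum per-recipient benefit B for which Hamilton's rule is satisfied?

0.0678

r to a half-sibling = 0.25 (half-sibs share one parent — one path of length 2: r = (1/2)^2 = 1/4).
Hamilton's rule with n recipients of equal r: n·r·B > C, so B > C/(n·r) = 0.0847/(5·0.25) = 0.0678.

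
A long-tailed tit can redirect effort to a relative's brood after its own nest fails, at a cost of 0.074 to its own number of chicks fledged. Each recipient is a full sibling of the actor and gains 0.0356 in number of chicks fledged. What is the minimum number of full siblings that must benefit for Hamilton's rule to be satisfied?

r to a full sibling = 1/2 (full sibs share both parents — two paths of length 2: r = 2·(1/2)^2 = 1/2).
Hamilton's rule: n·r·B > C  ⇒  n > C/(r·B) = 0.074/(0.5·0.0356) = 4.157.
The smallest integer exceeding 4.157 is 5.

5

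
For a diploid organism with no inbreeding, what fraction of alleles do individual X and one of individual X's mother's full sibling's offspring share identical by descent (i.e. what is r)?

0.125

Each parent–offspring link contributes a factor of 1/2, and independent paths through distinct common ancestors add.
First cousins share one grandparent pair — two paths of length 4: r = 2·(1/2)^4 = 1/8.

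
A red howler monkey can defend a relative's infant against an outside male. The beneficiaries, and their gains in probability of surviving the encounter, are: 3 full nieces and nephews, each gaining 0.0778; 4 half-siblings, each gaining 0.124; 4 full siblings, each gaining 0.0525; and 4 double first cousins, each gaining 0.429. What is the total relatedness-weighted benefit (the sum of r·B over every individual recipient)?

0.71635

r to a full niece or nephew = 1/4 (full aunt/uncle↔niece/nephew: two paths of length 3 through the shared grandparent pair: r = 2·(1/2)^3 = 1/4).
r to a half-sibling = 0.25 (half-sibs share one parent — one path of length 2: r = (1/2)^2 = 1/4).
r to a full sibling = 0.5 (full sibs share both parents — two paths of length 2: r = 2·(1/2)^2 = 1/2).
r to a double first cousin = 1/4 (double first cousins share both grandparent pairs — four paths of length 4: r = 4·(1/2)^4 = 1/4).
Summing one r·B term per recipient: 3·0.25·0.0778 + 4·0.25·0.124 + 4·0.5·0.0525 + 4·0.25·0.429 = 0.71635.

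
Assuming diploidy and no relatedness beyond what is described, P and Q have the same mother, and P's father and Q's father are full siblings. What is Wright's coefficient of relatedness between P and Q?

0.375

Independent pedigree routes through distinct common ancestors add.
P and Q are related in two ways: half-sibs through their shared mother (r = 1/4) and first cousins through their fathers (r = 1/8).
r = 1/4 + 1/8 = 0.375.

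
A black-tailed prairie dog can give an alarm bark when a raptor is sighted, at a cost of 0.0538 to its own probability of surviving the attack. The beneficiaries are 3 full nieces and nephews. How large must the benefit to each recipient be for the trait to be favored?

r to a full niece or nephew = 1/4 (full aunt/uncle↔niece/nephew: two paths of length 3 through the shared grandparent pair: r = 2·(1/2)^3 = 1/4).
Hamilton's rule with n recipients of equal r: n·r·B > C, so B > C/(n·r) = 0.0538/(3·0.25) = 0.0717.

0.0717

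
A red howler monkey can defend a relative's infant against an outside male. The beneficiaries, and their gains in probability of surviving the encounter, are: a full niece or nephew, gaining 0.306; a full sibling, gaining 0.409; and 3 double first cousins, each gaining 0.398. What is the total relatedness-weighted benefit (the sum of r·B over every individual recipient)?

0.5795

r to a full niece or nephew = 1/4 (full aunt/uncle↔niece/nephew: two paths of length 3 through the shared grandparent pair: r = 2·(1/2)^3 = 1/4).
r to a full sibling = 0.5 (full sibs share both parents — two paths of length 2: r = 2·(1/2)^2 = 1/2).
r to a double first cousin = 0.25 (double first cousins share both grandparent pairs — four paths of length 4: r = 4·(1/2)^4 = 1/4).
Summing one r·B term per recipient: 1·0.25·0.306 + 1·0.5·0.409 + 3·0.25·0.398 = 0.5795.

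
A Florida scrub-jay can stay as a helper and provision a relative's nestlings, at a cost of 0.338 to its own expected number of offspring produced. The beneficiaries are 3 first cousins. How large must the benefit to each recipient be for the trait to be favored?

0.9013

r to a first cousin = 1/8 (first cousins share one grandparent pair — two paths of length 4: r = 2·(1/2)^4 = 1/8).
Hamilton's rule with n recipients of equal r: n·r·B > C, so B > C/(n·r) = 0.338/(3·0.125) = 0.9013.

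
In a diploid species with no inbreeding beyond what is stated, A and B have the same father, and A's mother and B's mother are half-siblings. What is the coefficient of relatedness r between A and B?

0.3125

Wright's path rule: contributions from independent ancestry routes add.
A and B are related in two ways: half-sibs through their shared father (r = 1/4) and half first cousins through their mothers (r = 1/16).
r = 1/4 + 1/16 = 5/16 = 0.3125.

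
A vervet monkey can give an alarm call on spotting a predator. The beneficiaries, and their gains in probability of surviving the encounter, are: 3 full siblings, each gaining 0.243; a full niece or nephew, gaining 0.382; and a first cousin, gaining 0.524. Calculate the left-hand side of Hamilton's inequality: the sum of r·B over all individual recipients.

r to a full sibling = 1/2 (full sibs share both parents — two paths of length 2: r = 2·(1/2)^2 = 1/2).
r to a full niece or nephew = 0.25 (full aunt/uncle↔niece/nephew: two paths of length 3 through the shared grandparent pair: r = 2·(1/2)^3 = 1/4).
r to a first cousin = 0.125 (first cousins share one grandparent pair — two paths of length 4: r = 2·(1/2)^4 = 1/8).
Summing one r·B term per recipient: 3·0.5·0.243 + 1·0.25·0.382 + 1·0.125·0.524 = 0.5255.

0.5255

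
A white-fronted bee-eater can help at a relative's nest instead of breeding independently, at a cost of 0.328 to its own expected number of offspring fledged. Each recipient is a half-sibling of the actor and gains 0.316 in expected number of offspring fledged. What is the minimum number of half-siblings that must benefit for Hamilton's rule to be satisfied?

5

r to a half-sibling = 1/4 (half-sibs share one parent — one path of length 2: r = (1/2)^2 = 1/4).
Hamilton's rule: n·r·B > C  ⇒  n > C/(r·B) = 0.328/(0.25·0.316) = 4.152.
The smallest integer exceeding 4.152 is 5.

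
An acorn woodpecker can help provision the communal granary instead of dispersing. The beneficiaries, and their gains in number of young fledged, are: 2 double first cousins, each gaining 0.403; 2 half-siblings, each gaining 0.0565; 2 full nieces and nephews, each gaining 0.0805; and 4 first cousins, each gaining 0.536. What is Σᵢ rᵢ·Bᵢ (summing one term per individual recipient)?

0.538

r to a double first cousin = 1/4 (double first cousins share both grandparent pairs — four paths of length 4: r = 4·(1/2)^4 = 1/4).
r to a half-sibling = 0.25 (half-sibs share one parent — one path of length 2: r = (1/2)^2 = 1/4).
r to a full niece or nephew = 0.25 (full aunt/uncle↔niece/nephew: two paths of length 3 through the shared grandparent pair: r = 2·(1/2)^3 = 1/4).
r to a first cousin = 1/8 (first cousins share one grandparent pair — two paths of length 4: r = 2·(1/2)^4 = 1/8).
Summing one r·B term per recipient: 2·0.25·0.403 + 2·0.25·0.0565 + 2·0.25·0.0805 + 4·0.125·0.536 = 0.538.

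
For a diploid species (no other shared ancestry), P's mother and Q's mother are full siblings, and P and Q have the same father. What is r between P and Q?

Relatedness sums over independent paths through distinct common ancestors.
P and Q are related in two ways: first cousins through their mothers (r = 1/8) and half-sibs through their shared father (r = 1/4).
r = 1/8 + 1/4 = 3/8 = 0.375.

0.375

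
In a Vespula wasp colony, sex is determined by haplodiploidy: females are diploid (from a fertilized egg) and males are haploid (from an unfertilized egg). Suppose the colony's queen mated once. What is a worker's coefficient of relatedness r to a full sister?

0.75

Haplodiploid full sisters inherit their father's entire haploid genome identically (contributing 1/2) and on average half of their mother's contribution (1/2 · 1/2 = 1/4); r = 1/2 + 1/4 = 3/4.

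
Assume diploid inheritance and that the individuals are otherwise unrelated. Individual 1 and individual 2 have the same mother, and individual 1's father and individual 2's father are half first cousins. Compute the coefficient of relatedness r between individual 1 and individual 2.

Relatedness sums over independent paths through distinct common ancestors.
Individual 1 and individual 2 are related in two ways: half-sibs through their shared mother (r = 1/4) and half second cousins through their fathers (r = 1/64).
r = 1/4 + 1/64 = 0.265625.

0.265625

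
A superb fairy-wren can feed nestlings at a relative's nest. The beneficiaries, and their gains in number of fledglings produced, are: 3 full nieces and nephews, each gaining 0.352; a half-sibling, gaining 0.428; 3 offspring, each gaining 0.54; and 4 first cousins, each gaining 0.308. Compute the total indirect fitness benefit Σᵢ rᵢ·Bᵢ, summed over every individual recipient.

r to a full niece or nephew = 0.25 (full aunt/uncle↔niece/nephew: two paths of length 3 through the shared grandparent pair: r = 2·(1/2)^3 = 1/4).
r to a half-sibling = 0.25 (half-sibs share one parent — one path of length 2: r = (1/2)^2 = 1/4).
r to an offspring = 1/2 (one parent–offspring link: r = (1/2)^1 = 1/2).
r to a first cousin = 0.125 (first cousins share one grandparent pair — two paths of length 4: r = 2·(1/2)^4 = 1/8).
Summing one r·B term per recipient: 3·0.25·0.352 + 1·0.25·0.428 + 3·0.5·0.54 + 4·0.125·0.308 = 1.335.

1.335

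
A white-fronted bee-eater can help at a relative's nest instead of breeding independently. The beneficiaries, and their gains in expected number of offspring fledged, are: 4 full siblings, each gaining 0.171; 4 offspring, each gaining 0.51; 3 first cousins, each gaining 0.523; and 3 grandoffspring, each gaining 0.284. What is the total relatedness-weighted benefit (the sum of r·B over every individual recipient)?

r to a full sibling = 0.5 (full sibs share both parents — two paths of length 2: r = 2·(1/2)^2 = 1/2).
r to an offspring = 1/2 (one parent–offspring link: r = (1/2)^1 = 1/2).
r to a first cousin = 0.125 (first cousins share one grandparent pair — two paths of length 4: r = 2·(1/2)^4 = 1/8).
r to a grandoffspring = 0.25 (two parent–offspring links: r = (1/2)^2 = 1/4).
Summing one r·B term per recipient: 4·0.5·0.171 + 4·0.5·0.51 + 3·0.125·0.523 + 3·0.25·0.284 = 1.771125.

1.771125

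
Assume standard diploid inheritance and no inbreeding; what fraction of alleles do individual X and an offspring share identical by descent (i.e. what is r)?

0.5

One parent–offspring link: r = (1/2)^1 = 1/2.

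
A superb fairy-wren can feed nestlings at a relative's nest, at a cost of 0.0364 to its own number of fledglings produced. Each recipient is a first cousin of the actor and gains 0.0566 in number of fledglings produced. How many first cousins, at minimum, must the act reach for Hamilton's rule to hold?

r to a first cousin = 0.125 (first cousins share one grandparent pair — two paths of length 4: r = 2·(1/2)^4 = 1/8).
Hamilton's rule: n·r·B > C  ⇒  n > C/(r·B) = 0.0364/(0.125·0.0566) = 5.145.
The smallest integer exceeding 5.145 is 6.

6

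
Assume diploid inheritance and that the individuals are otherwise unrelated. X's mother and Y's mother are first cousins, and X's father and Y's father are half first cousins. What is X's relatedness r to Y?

Relatedness sums over independent paths through distinct common ancestors.
X and Y are related in two ways: second cousins through their mothers (r = 1/32) and half second cousins through their fathers (r = 1/64).
r = 1/32 + 1/64 = 0.046875.

0.046875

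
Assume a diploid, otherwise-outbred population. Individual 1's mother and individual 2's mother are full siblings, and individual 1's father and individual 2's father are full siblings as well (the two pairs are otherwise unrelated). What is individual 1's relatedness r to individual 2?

Independent pedigree routes through distinct common ancestors add.
Individual 1 and individual 2 are related in two ways: first cousins through their mothers (r = 1/8) and first cousins through their fathers (r = 1/8) — i.e. double first cousins.
r = 1/8 + 1/8 = 1/4 = 0.25.

0.25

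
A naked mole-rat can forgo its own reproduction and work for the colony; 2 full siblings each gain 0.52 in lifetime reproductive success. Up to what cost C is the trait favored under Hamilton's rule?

r to a full sibling = 1/2 (full sibs share both parents — two paths of length 2: r = 2·(1/2)^2 = 1/2).
Hamilton's rule: n·r·B > C, so the trait is favored while C < n·r·B = 2·0.5·0.52 = 0.52.

0.52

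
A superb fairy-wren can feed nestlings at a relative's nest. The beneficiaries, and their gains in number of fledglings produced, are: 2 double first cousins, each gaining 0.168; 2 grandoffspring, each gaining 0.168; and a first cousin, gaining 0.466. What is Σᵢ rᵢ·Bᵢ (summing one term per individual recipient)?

0.22625

r to a double first cousin = 1/4 (double first cousins share both grandparent pairs — four paths of length 4: r = 4·(1/2)^4 = 1/4).
r to a grandoffspring = 0.25 (two parent–offspring links: r = (1/2)^2 = 1/4).
r to a first cousin = 0.125 (first cousins share one grandparent pair — two paths of length 4: r = 2·(1/2)^4 = 1/8).
Summing one r·B term per recipient: 2·0.25·0.168 + 2·0.25·0.168 + 1·0.125·0.466 = 0.22625.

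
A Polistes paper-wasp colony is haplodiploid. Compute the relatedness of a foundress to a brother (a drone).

0.25

Her haploid brother carries none of their father's genes and a random half of their mother's genome; that half matches the maternal half of her own genome with probability 1/2: r = 1/2 · 1/2 = 1/4.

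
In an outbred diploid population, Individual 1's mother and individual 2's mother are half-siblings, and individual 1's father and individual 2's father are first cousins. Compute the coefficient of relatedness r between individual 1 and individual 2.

Independent pedigree routes through distinct common ancestors add.
Individual 1 and individual 2 are related in two ways: half first cousins through their mothers (r = 1/16) and second cousins through their fathers (r = 1/32).
r = 1/16 + 1/32 = 0.09375.

0.09375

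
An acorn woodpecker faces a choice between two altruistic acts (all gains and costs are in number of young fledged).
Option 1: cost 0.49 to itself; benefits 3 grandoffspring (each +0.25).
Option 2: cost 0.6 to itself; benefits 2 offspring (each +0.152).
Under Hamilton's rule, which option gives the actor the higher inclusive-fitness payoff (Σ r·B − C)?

Option 1: r to a grandoffspring = 0.25.
Option 1: Σ r·B − C = (3·0.25·0.25) − 0.49 = -0.3025.
Option 2: r to an offspring = 0.5.
Option 2: Σ r·B − C = (2·0.5·0.152) − 0.6 = -0.448.
Option 1 has the higher net inclusive-fitness payoff.

Option 1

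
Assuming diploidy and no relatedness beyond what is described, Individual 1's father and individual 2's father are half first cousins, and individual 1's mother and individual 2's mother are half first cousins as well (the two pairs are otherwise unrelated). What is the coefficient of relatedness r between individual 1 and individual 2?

Relatedness sums over independent paths through distinct common ancestors.
Individual 1 and individual 2 are related in two ways: half second cousins through their fathers (r = 1/64) and half second cousins through their mothers (r = 1/64).
r = 1/64 + 1/64 = 0.03125.

0.03125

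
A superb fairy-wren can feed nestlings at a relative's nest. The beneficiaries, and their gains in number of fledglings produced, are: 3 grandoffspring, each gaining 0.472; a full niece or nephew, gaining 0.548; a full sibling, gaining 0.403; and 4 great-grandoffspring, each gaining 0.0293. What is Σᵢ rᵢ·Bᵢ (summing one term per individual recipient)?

r to a grandoffspring = 0.25 (two parent–offspring links: r = (1/2)^2 = 1/4).
r to a full niece or nephew = 1/4 (full aunt/uncle↔niece/nephew: two paths of length 3 through the shared grandparent pair: r = 2·(1/2)^3 = 1/4).
r to a full sibling = 1/2 (full sibs share both parents — two paths of length 2: r = 2·(1/2)^2 = 1/2).
r to a great-grandoffspring = 0.125 (three parent–offspring links: r = (1/2)^3 = 1/8).
Summing one r·B term per recipient: 3·0.25·0.472 + 1·0.25·0.548 + 1·0.5·0.403 + 4·0.125·0.0293 = 0.70715.

0.70715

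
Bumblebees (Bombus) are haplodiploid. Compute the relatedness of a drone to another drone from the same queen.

Haploid brothers each carry a random half of the queen's diploid genome, so on average they share half: r = 1/2.

0.5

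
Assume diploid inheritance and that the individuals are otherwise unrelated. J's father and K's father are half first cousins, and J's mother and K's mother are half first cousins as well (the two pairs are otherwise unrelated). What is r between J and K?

Independent pedigree routes through distinct common ancestors add.
J and K are related in two ways: half second cousins through their fathers (r = 1/64) and half second cousins through their mothers (r = 1/64).
r = 1/64 + 1/64 = 1/32 = 0.03125.

0.03125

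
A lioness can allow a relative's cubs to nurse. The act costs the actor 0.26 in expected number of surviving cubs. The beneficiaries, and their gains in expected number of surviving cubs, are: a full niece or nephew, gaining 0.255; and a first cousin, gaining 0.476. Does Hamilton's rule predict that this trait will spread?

Hamilton's rule: the trait is favored when the sum of r·B over every recipient exceeds the actor's cost C.
r to a full niece or nephew = 1/4 (full aunt/uncle↔niece/nephew: two paths of length 3 through the shared grandparent pair: r = 2·(1/2)^3 = 1/4).
r to a first cousin = 0.125 (first cousins share one grandparent pair — two paths of length 4: r = 2·(1/2)^4 = 1/8).
Summing one r·B term per recipient: 1·0.25·0.255 + 1·0.125·0.476 = 0.12325.
0.12325 < 0.26: the indirect benefit is less than the cost.

No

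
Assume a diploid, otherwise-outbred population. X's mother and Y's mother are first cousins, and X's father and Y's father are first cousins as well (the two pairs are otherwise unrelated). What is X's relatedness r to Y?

0.0625

Relatedness sums over independent paths through distinct common ancestors.
X and Y are related in two ways: second cousins through their mothers (r = 1/32) and second cousins through their fathers (r = 1/32).
r = 1/32 + 1/32 = 0.0625.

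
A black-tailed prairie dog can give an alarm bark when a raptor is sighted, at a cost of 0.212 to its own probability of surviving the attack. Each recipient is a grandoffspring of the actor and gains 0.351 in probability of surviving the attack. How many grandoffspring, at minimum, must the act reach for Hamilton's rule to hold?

r to a grandoffspring = 0.25 (two parent–offspring links: r = (1/2)^2 = 1/4).
Hamilton's rule: n·r·B > C  ⇒  n > C/(r·B) = 0.212/(0.25·0.351) = 2.416.
The smallest integer exceeding 2.416 is 3.

3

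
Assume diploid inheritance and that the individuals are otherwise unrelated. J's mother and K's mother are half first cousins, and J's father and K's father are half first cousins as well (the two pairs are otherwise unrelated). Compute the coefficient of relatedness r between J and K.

With two independent routes of shared ancestry, r is the sum of the two contributions.
J and K are related in two ways: half second cousins through their mothers (r = 1/64) and half second cousins through their fathers (r = 1/64).
r = 1/64 + 1/64 = 1/32 = 0.03125.

0.03125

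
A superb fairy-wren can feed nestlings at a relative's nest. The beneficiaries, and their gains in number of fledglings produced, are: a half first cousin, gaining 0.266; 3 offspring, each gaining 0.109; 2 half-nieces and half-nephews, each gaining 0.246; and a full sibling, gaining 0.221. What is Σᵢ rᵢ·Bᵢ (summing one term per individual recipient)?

r to a half first cousin = 1/16 (half first cousins share one grandparent — one path of length 4: r = (1/2)^4 = 1/16).
r to an offspring = 1/2 (one parent–offspring link: r = (1/2)^1 = 1/2).
r to a half-niece or half-nephew = 0.125 (half-aunt/uncle↔niece/nephew: one path of length 3: r = (1/2)^3 = 1/8).
r to a full sibling = 0.5 (full sibs share both parents — two paths of length 2: r = 2·(1/2)^2 = 1/2).
Summing one r·B term per recipient: 1·0.0625·0.266 + 3·0.5·0.109 + 2·0.125·0.246 + 1·0.5·0.221 = 0.352125.

0.352125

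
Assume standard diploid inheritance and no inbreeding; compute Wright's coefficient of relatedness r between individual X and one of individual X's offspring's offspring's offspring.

0.125

Each parent–offspring link contributes a factor of 1/2, and independent paths through distinct common ancestors add.
Three parent–offspring links: r = (1/2)^3 = 1/8.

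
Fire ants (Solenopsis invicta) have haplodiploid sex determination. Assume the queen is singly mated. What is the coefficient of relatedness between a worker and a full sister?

0.75

Haplodiploid full sisters inherit their father's entire haploid genome identically (contributing 1/2) and on average half of their mother's contribution (1/2 · 1/2 = 1/4); r = 1/2 + 1/4 = 3/4.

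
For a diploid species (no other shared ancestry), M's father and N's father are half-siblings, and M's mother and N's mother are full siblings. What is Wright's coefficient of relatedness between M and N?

0.1875

Independent pedigree routes through distinct common ancestors add.
M and N are related in two ways: half first cousins through their fathers (r = 1/16) and first cousins through their mothers (r = 1/8).
r = 1/16 + 1/8 = 0.1875.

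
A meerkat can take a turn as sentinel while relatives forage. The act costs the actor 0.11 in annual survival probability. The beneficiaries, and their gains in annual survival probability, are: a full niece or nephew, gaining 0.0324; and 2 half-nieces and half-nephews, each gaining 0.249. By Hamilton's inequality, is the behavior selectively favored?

No

Hamilton's rule: the trait is favored when the sum of r·B over every recipient exceeds the actor's cost C.
r to a full niece or nephew = 0.25 (full aunt/uncle↔niece/nephew: two paths of length 3 through the shared grandparent pair: r = 2·(1/2)^3 = 1/4).
r to a half-niece or half-nephew = 1/8 (half-aunt/uncle↔niece/nephew: one path of length 3: r = (1/2)^3 = 1/8).
Summing one r·B term per recipient: 1·0.25·0.0324 + 2·0.125·0.249 = 0.07035.
0.07035 < 0.11: the indirect benefit is less than the cost.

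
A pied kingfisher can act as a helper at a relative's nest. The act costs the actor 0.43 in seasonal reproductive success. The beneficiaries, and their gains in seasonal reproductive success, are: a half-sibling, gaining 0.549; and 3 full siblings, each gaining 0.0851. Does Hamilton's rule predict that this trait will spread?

No

Hamilton's rule: the trait is favored when the sum of r·B over every recipient exceeds the actor's cost C.
r to a half-sibling = 0.25 (half-sibs share one parent — one path of length 2: r = (1/2)^2 = 1/4).
r to a full sibling = 0.5 (full sibs share both parents — two paths of length 2: r = 2·(1/2)^2 = 1/2).
Summing one r·B term per recipient: 1·0.25·0.549 + 3·0.5·0.0851 = 0.2649.
0.2649 < 0.43: the indirect benefit is less than the cost.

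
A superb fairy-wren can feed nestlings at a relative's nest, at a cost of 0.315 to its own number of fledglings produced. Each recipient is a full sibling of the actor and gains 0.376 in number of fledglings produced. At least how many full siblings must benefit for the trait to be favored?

r to a full sibling = 0.5 (full sibs share both parents — two paths of length 2: r = 2·(1/2)^2 = 1/2).
Hamilton's rule: n·r·B > C  ⇒  n > C/(r·B) = 0.315/(0.5·0.376) = 1.676.
The smallest integer exceeding 1.676 is 2.

2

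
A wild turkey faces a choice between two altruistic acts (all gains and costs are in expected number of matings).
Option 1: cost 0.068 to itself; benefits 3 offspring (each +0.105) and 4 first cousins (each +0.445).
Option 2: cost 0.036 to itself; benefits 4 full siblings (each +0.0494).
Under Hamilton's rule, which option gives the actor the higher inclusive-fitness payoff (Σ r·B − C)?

Option 1: r to an offspring = 0.5.
Option 1: r to a first cousin = 0.125.
Option 1: Σ r·B − C = (3·0.5·0.105 + 4·0.125·0.445) − 0.068 = 0.312.
Option 2: r to a full sibling = 0.5.
Option 2: Σ r·B − C = (4·0.5·0.0494) − 0.036 = 0.0628.
Option 1 has the higher net inclusive-fitness payoff.

Option 1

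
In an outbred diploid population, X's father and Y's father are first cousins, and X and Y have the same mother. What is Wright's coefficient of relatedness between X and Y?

0.28125

Relatedness sums over independent paths through distinct common ancestors.
X and Y are related in two ways: second cousins through their fathers (r = 1/32) and half-sibs through their shared mother (r = 1/4).
r = 1/32 + 1/4 = 9/32 = 0.28125.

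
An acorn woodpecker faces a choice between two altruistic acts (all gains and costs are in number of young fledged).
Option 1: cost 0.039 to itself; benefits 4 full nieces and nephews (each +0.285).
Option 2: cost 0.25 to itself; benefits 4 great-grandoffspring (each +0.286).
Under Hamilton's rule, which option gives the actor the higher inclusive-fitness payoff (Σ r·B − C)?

Option 1: r to a full niece or nephew = 0.25.
Option 1: Σ r·B − C = (4·0.25·0.285) − 0.039 = 0.246.
Option 2: r to a great-grandoffspring = 0.125.
Option 2: Σ r·B − C = (4·0.125·0.286) − 0.25 = -0.107.
Option 1 has the higher net inclusive-fitness payoff.

Option 1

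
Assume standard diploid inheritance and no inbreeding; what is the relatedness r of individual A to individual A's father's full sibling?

Each parent–offspring link contributes a factor of 1/2, and independent paths through distinct common ancestors add.
Full aunt/uncle↔niece/nephew: two paths of length 3 through the shared grandparent pair: r = 2·(1/2)^3 = 1/4.

0.25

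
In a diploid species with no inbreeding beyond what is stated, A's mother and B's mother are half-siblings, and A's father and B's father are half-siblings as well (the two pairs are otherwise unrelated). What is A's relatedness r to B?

0.125

With two independent routes of shared ancestry, r is the sum of the two contributions.
A and B are related in two ways: half first cousins through their mothers (r = 1/16) and half first cousins through their fathers (r = 1/16).
r = 1/16 + 1/16 = 0.125.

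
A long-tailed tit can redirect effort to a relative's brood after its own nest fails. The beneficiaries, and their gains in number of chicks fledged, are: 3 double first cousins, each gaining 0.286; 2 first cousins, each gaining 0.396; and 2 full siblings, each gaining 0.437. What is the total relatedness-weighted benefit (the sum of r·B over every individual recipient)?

r to a double first cousin = 0.25 (double first cousins share both grandparent pairs — four paths of length 4: r = 4·(1/2)^4 = 1/4).
r to a first cousin = 1/8 (first cousins share one grandparent pair — two paths of length 4: r = 2·(1/2)^4 = 1/8).
r to a full sibling = 1/2 (full sibs share both parents — two paths of length 2: r = 2·(1/2)^2 = 1/2).
Summing one r·B term per recipient: 3·0.25·0.286 + 2·0.125·0.396 + 2·0.5·0.437 = 0.7505.

0.7505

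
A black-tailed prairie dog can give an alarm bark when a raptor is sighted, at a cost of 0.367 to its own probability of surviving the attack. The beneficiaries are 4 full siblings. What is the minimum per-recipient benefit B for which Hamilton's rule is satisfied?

0.1835

r to a full sibling = 1/2 (full sibs share both parents — two paths of length 2: r = 2·(1/2)^2 = 1/2).
Hamilton's rule with n recipients of equal r: n·r·B > C, so B > C/(n·r) = 0.367/(4·0.5) = 0.1835.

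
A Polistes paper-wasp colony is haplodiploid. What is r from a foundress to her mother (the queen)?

0.5

One meiotic link between diploid queen and diploid daughter: r = 1/2.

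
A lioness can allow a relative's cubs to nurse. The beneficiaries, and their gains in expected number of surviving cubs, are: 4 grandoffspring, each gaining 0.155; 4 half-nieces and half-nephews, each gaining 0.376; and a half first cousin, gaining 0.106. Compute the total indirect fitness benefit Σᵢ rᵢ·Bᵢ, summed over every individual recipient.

r to a grandoffspring = 0.25 (two parent–offspring links: r = (1/2)^2 = 1/4).
r to a half-niece or half-nephew = 0.125 (half-aunt/uncle↔niece/nephew: one path of length 3: r = (1/2)^3 = 1/8).
r to a half first cousin = 1/16 (half first cousins share one grandparent — one path of length 4: r = (1/2)^4 = 1/16).
Summing one r·B term per recipient: 4·0.25·0.155 + 4·0.125·0.376 + 1·0.0625·0.106 = 0.349625.

0.349625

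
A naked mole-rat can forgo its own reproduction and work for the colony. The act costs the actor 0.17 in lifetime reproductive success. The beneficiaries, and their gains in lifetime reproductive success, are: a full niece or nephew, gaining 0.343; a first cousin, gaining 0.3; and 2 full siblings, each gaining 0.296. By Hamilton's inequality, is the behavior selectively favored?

Hamilton's rule: the trait is favored when the sum of r·B over every recipient exceeds the actor's cost C.
r to a full niece or nephew = 0.25 (full aunt/uncle↔niece/nephew: two paths of length 3 through the shared grandparent pair: r = 2·(1/2)^3 = 1/4).
r to a first cousin = 0.125 (first cousins share one grandparent pair — two paths of length 4: r = 2·(1/2)^4 = 1/8).
r to a full sibling = 0.5 (full sibs share both parents — two paths of length 2: r = 2·(1/2)^2 = 1/2).
Summing one r·B term per recipient: 1·0.25·0.343 + 1·0.125·0.3 + 2·0.5·0.296 = 0.41925.
0.41925 > 0.17: the indirect benefit exceeds the cost.

Yes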